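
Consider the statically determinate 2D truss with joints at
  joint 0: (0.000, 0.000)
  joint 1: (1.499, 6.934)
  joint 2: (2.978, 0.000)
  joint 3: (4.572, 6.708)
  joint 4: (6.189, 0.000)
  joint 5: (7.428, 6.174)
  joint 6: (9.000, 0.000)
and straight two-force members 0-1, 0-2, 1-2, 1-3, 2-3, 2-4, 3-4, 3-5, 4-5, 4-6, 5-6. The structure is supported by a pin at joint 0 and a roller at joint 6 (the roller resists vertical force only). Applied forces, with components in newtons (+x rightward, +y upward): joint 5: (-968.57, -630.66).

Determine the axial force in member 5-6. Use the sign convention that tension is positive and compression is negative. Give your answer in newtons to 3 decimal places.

148.527

N=7 nodes, M=11 members, R=3 reactions → 2N=14, M+R=14
member 0 (0-1): L=7.0942, (cx,cy)=(0.2113,0.9774)
member 1 (0-2): L=2.9780, (cx,cy)=(1.0000,0.0000)
member 2 (1-2): L=7.0900, (cx,cy)=(0.2086,-0.9780)
member 3 (1-3): L=3.0813, (cx,cy)=(0.9973,-0.0733)
member 4 (2-3): L=6.8948, (cx,cy)=(0.2312,0.9729)
member 5 (2-4): L=3.2110, (cx,cy)=(1.0000,0.0000)
member 6 (3-4): L=6.9001, (cx,cy)=(0.2343,-0.9722)
member 7 (3-5): L=2.9055, (cx,cy)=(0.9830,-0.1838)
member 8 (4-5): L=6.2971, (cx,cy)=(0.1968,0.9805)
member 9 (4-6): L=2.8110, (cx,cy)=(1.0000,0.0000)
member 10 (5-6): L=6.3710, (cx,cy)=(0.2467,-0.9691)
solve A·x = −loads:
  F[0-1] = -792.4877 N (compression)
  F[0-2] = -801.1173 N (compression)
  F[1-2] = +817.4335 N (tension)
  F[1-3] = -338.8856 N (compression)
  F[2-3] = -821.7112 N (compression)
  F[2-4] = -440.6265 N (compression)
  F[3-4] = +940.7206 N (tension)
  F[3-5] = -761.3642 N (compression)
  F[4-5] = -932.7586 N (compression)
  F[4-6] = -36.6480 N (compression)
  F[5-6] = +148.5266 N (tension)
  Rx@0 = +968.5700 N
  Ry@0 = +774.5943 N
  Ry@6 = -143.9343 N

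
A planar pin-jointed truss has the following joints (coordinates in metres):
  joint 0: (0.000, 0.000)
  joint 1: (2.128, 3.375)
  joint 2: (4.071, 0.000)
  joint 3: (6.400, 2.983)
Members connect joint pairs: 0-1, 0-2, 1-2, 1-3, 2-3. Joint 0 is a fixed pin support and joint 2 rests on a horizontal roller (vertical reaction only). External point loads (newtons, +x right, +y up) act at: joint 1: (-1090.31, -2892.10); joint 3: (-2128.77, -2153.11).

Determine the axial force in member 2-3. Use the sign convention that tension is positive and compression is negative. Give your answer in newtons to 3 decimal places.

N=4 nodes, M=5 members, R=3 reactions → 2N=8, M+R=8
member 0 (0-1): L=3.9899, (cx,cy)=(0.5334,0.8459)
member 1 (0-2): L=4.0710, (cx,cy)=(1.0000,0.0000)
member 2 (1-2): L=3.8943, (cx,cy)=(0.4989,-0.8666)
member 3 (1-3): L=4.2899, (cx,cy)=(0.9958,-0.0914)
member 4 (2-3): L=3.7845, (cx,cy)=(0.6154,0.7882)
solve A·x = −loads:
  F[0-1] = -3088.2136 N (compression)
  F[0-2] = -1571.9763 N (compression)
  F[1-2] = -278.6200 N (compression)
  F[1-3] = -419.5371 N (compression)
  F[2-3] = -2780.2724 N (compression)
  Rx@0 = +3219.0800 N
  Ry@0 = +2612.3002 N
  Ry@2 = +2432.9098 N

-2780.272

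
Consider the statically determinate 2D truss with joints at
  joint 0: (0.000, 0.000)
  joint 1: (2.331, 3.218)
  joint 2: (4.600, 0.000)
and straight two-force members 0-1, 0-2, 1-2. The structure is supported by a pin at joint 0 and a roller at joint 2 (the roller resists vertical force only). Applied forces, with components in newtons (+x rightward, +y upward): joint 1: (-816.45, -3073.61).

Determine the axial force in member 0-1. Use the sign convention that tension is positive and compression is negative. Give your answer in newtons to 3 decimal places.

-2577.313

N=3 nodes, M=3 members, R=3 reactions → 2N=6, M+R=6
member 0 (0-1): L=3.9735, (cx,cy)=(0.5866,0.8099)
member 1 (0-2): L=4.6000, (cx,cy)=(1.0000,0.0000)
member 2 (1-2): L=3.9375, (cx,cy)=(0.5763,-0.8173)
solve A·x = −loads:
  F[0-1] = -2577.3134 N (compression)
  F[0-2] = +695.4777 N (tension)
  F[1-2] = -1206.8936 N (compression)
  Rx@0 = +816.4500 N
  Ry@0 = +2087.2516 N
  Ry@2 = +986.3584 N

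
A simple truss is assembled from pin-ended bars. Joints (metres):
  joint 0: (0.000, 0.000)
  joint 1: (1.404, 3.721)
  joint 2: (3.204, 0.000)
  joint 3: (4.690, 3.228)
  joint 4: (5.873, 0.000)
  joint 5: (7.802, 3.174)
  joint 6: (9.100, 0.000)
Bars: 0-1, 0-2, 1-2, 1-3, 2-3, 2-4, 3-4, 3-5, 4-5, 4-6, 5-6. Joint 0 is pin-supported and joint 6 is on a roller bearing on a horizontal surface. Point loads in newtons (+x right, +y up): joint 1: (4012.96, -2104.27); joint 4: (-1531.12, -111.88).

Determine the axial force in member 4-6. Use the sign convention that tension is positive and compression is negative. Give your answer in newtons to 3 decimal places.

N=7 nodes, M=11 members, R=3 reactions → 2N=14, M+R=14
member 0 (0-1): L=3.9771, (cx,cy)=(0.3530,0.9356)
member 1 (0-2): L=3.2040, (cx,cy)=(1.0000,0.0000)
member 2 (1-2): L=4.1335, (cx,cy)=(0.4355,-0.9002)
member 3 (1-3): L=3.3228, (cx,cy)=(0.9889,-0.1484)
member 4 (2-3): L=3.5536, (cx,cy)=(0.4182,0.9084)
member 5 (2-4): L=2.6690, (cx,cy)=(1.0000,0.0000)
member 6 (3-4): L=3.4379, (cx,cy)=(0.3441,-0.9389)
member 7 (3-5): L=3.1125, (cx,cy)=(0.9998,-0.0173)
member 8 (4-5): L=3.7142, (cx,cy)=(0.5194,0.8546)
member 9 (4-6): L=3.2270, (cx,cy)=(1.0000,0.0000)
member 10 (5-6): L=3.4292, (cx,cy)=(0.3785,-0.9256)
solve A·x = −loads:
  F[0-1] = -190.6574 N (compression)
  F[0-2] = +2549.1467 N (tension)
  F[1-2] = -1573.5634 N (compression)
  F[1-3] = -3433.0302 N (compression)
  F[2-3] = +1559.4182 N (tension)
  F[2-4] = +1211.8179 N (tension)
  F[3-4] = -2013.2573 N (compression)
  F[3-5] = -2050.4831 N (compression)
  F[4-5] = +2342.9601 N (tension)
  F[4-6] = +833.3406 N (tension)
  F[5-6] = -2201.5803 N (compression)
  Rx@0 = -2481.8400 N
  Ry@0 = +178.3818 N
  Ry@6 = +2037.7682 N

833.341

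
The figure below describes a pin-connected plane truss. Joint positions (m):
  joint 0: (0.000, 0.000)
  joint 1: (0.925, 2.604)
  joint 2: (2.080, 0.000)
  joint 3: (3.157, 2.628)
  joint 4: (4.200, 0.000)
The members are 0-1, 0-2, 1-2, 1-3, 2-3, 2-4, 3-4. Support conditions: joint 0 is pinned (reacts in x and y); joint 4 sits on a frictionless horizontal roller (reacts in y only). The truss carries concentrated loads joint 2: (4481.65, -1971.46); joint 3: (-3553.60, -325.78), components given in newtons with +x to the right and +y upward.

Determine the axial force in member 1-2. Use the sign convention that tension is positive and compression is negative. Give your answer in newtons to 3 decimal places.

N=5 nodes, M=7 members, R=3 reactions → 2N=10, M+R=10
member 0 (0-1): L=2.7634, (cx,cy)=(0.3347,0.9423)
member 1 (0-2): L=2.0800, (cx,cy)=(1.0000,0.0000)
member 2 (1-2): L=2.8487, (cx,cy)=(0.4055,-0.9141)
member 3 (1-3): L=2.2321, (cx,cy)=(0.9999,0.0108)
member 4 (2-3): L=2.8401, (cx,cy)=(0.3792,0.9253)
member 5 (2-4): L=2.1200, (cx,cy)=(1.0000,0.0000)
member 6 (3-4): L=2.8274, (cx,cy)=(0.3689,-0.9295)
solve A·x = −loads:
  F[0-1] = -3501.5499 N (compression)
  F[0-2] = +2100.1281 N (tension)
  F[1-2] = +3578.7095 N (tension)
  F[1-3] = -2623.2331 N (compression)
  F[2-3] = -1404.8171 N (compression)
  F[2-4] = -397.7998 N (compression)
  F[3-4] = +1078.3722 N (tension)
  Rx@0 = -928.0500 N
  Ry@0 = +3299.5582 N
  Ry@4 = -1002.3182 N

3578.709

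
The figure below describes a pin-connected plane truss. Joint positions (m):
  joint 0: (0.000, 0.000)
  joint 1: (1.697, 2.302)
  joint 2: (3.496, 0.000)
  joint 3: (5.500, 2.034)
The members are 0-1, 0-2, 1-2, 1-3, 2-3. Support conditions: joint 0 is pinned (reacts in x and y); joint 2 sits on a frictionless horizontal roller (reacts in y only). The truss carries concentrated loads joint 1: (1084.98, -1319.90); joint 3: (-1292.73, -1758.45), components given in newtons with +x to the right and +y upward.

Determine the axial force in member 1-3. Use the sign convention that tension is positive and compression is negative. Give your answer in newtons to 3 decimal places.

N=4 nodes, M=5 members, R=3 reactions → 2N=8, M+R=8
member 0 (0-1): L=2.8599, (cx,cy)=(0.5934,0.8049)
member 1 (0-2): L=3.4960, (cx,cy)=(1.0000,0.0000)
member 2 (1-2): L=2.9216, (cx,cy)=(0.6158,-0.7879)
member 3 (1-3): L=3.8124, (cx,cy)=(0.9975,-0.0703)
member 4 (2-3): L=2.8554, (cx,cy)=(0.7018,0.7123)
solve A·x = −loads:
  F[0-1] = +361.6346 N (tension)
  F[0-2] = -422.3360 N (compression)
  F[1-2] = -2081.3602 N (compression)
  F[1-3] = +412.2517 N (tension)
  F[2-3] = -2427.8701 N (compression)
  Rx@0 = +207.7500 N
  Ry@0 = -291.0883 N
  Ry@2 = +3369.4383 N

412.252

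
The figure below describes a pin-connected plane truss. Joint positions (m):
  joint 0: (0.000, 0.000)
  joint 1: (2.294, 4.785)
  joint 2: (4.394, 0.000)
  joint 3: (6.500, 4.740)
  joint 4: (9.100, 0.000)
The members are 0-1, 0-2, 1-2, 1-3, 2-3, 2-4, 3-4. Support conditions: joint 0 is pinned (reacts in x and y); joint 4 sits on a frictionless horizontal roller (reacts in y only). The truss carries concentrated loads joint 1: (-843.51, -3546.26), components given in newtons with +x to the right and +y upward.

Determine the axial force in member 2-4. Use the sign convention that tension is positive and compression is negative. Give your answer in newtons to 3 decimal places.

247.072

N=5 nodes, M=7 members, R=3 reactions → 2N=10, M+R=10
member 0 (0-1): L=5.3065, (cx,cy)=(0.4323,0.9017)
member 1 (0-2): L=4.3940, (cx,cy)=(1.0000,0.0000)
member 2 (1-2): L=5.2255, (cx,cy)=(0.4019,-0.9157)
member 3 (1-3): L=4.2062, (cx,cy)=(0.9999,-0.0107)
member 4 (2-3): L=5.1868, (cx,cy)=(0.4060,0.9139)
member 5 (2-4): L=4.7060, (cx,cy)=(1.0000,0.0000)
member 6 (3-4): L=5.4063, (cx,cy)=(0.4809,-0.8768)
solve A·x = −loads:
  F[0-1] = -3433.2148 N (compression)
  F[0-2] = +640.6762 N (tension)
  F[1-2] = -486.7004 N (compression)
  F[1-3] = -445.1101 N (compression)
  F[2-3] = +487.6783 N (tension)
  F[2-4] = +247.0720 N (tension)
  F[3-4] = -513.7441 N (compression)
  Rx@0 = +843.5100 N
  Ry@0 = +3095.8287 N
  Ry@4 = +450.4313 N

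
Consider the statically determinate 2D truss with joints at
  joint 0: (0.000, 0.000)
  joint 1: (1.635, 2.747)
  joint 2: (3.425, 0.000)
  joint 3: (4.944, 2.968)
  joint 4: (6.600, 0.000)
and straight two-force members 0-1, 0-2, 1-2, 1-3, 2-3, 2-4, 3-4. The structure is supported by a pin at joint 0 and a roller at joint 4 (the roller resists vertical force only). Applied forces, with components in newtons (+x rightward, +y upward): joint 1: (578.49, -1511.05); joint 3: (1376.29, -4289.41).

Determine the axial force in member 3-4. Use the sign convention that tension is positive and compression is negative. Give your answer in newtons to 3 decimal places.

N=5 nodes, M=7 members, R=3 reactions → 2N=10, M+R=10
member 0 (0-1): L=3.1968, (cx,cy)=(0.5115,0.8593)
member 1 (0-2): L=3.4250, (cx,cy)=(1.0000,0.0000)
member 2 (1-2): L=3.2787, (cx,cy)=(0.5459,-0.8378)
member 3 (1-3): L=3.3164, (cx,cy)=(0.9978,0.0666)
member 4 (2-3): L=3.3341, (cx,cy)=(0.4556,0.8902)
member 5 (2-4): L=3.1750, (cx,cy)=(1.0000,0.0000)
member 6 (3-4): L=3.3987, (cx,cy)=(0.4872,-0.8733)
solve A·x = −loads:
  F[0-1] = -1574.8529 N (compression)
  F[0-2] = +2760.2485 N (tension)
  F[1-2] = -286.1716 N (compression)
  F[1-3] = -1230.4606 N (compression)
  F[2-3] = +269.3374 N (tension)
  F[2-4] = +2481.3075 N (tension)
  F[3-4] = -5092.5678 N (compression)
  Rx@0 = -1954.7800 N
  Ry@0 = +1353.2857 N
  Ry@4 = +4447.1743 N

-5092.568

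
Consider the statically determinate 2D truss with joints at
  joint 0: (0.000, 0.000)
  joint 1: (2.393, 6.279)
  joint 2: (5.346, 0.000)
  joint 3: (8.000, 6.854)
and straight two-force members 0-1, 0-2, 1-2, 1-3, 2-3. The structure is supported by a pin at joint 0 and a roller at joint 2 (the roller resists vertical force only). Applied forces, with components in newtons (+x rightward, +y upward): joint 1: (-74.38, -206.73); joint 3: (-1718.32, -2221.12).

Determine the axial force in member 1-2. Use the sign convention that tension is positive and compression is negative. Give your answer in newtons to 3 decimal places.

1108.968

N=4 nodes, M=5 members, R=3 reactions → 2N=8, M+R=8
member 0 (0-1): L=6.7195, (cx,cy)=(0.3561,0.9344)
member 1 (0-2): L=5.3460, (cx,cy)=(1.0000,0.0000)
member 2 (1-2): L=6.9387, (cx,cy)=(0.4256,-0.9049)
member 3 (1-3): L=5.6364, (cx,cy)=(0.9948,0.1020)
member 4 (2-3): L=7.3499, (cx,cy)=(0.3611,0.9325)
solve A·x = −loads:
  F[0-1] = -1393.2558 N (compression)
  F[0-2] = -1296.5264 N (compression)
  F[1-2] = +1108.9677 N (tension)
  F[1-3] = -898.4375 N (compression)
  F[2-3] = -2283.5365 N (compression)
  Rx@0 = +1792.7000 N
  Ry@0 = +1301.9114 N
  Ry@2 = +1125.9386 N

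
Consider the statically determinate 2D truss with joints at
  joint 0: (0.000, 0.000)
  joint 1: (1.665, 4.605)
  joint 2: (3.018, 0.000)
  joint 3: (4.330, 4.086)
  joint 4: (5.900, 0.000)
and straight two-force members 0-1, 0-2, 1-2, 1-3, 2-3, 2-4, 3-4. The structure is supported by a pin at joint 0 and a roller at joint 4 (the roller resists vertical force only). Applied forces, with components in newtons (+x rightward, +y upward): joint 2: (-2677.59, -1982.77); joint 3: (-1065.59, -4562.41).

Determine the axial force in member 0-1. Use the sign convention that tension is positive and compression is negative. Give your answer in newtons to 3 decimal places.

N=5 nodes, M=7 members, R=3 reactions → 2N=10, M+R=10
member 0 (0-1): L=4.8968, (cx,cy)=(0.3400,0.9404)
member 1 (0-2): L=3.0180, (cx,cy)=(1.0000,0.0000)
member 2 (1-2): L=4.7996, (cx,cy)=(0.2819,-0.9594)
member 3 (1-3): L=2.7151, (cx,cy)=(0.9816,-0.1912)
member 4 (2-3): L=4.2915, (cx,cy)=(0.3057,0.9521)
member 5 (2-4): L=2.8820, (cx,cy)=(1.0000,0.0000)
member 6 (3-4): L=4.3772, (cx,cy)=(0.3587,-0.9335)
solve A·x = −loads:
  F[0-1] = -3105.6023 N (compression)
  F[0-2] = -2687.2106 N (compression)
  F[1-2] = +3456.1069 N (tension)
  F[1-3] = -2068.3720 N (compression)
  F[2-3] = -1400.2162 N (compression)
  F[2-4] = +1392.7183 N (tension)
  F[3-4] = -3882.9764 N (compression)
  Rx@0 = +3743.1800 N
  Ry@0 = +2920.5640 N
  Ry@4 = +3624.6160 N

-3105.602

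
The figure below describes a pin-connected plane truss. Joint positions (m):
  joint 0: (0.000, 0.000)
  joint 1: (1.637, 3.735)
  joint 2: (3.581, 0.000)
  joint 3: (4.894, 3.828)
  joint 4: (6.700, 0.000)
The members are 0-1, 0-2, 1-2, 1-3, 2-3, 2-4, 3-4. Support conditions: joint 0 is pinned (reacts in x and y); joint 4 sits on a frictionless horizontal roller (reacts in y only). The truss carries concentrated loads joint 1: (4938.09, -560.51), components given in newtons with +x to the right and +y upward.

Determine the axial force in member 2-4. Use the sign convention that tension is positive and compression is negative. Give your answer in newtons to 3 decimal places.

1363.346

N=5 nodes, M=7 members, R=3 reactions → 2N=10, M+R=10
member 0 (0-1): L=4.0780, (cx,cy)=(0.4014,0.9159)
member 1 (0-2): L=3.5810, (cx,cy)=(1.0000,0.0000)
member 2 (1-2): L=4.2106, (cx,cy)=(0.4617,-0.8870)
member 3 (1-3): L=3.2583, (cx,cy)=(0.9996,0.0285)
member 4 (2-3): L=4.0469, (cx,cy)=(0.3244,0.9459)
member 5 (2-4): L=3.1190, (cx,cy)=(1.0000,0.0000)
member 6 (3-4): L=4.2326, (cx,cy)=(0.4267,-0.9044)
solve A·x = −loads:
  F[0-1] = +2543.1359 N (tension)
  F[0-2] = +3917.2159 N (tension)
  F[1-2] = -3334.2796 N (compression)
  F[1-3] = -2378.7841 N (compression)
  F[2-3] = +3126.7896 N (tension)
  F[2-4] = +1363.3457 N (tension)
  F[3-4] = -3195.2094 N (compression)
  Rx@0 = -4938.0900 N
  Ry@0 = -2329.2394 N
  Ry@4 = +2889.7494 N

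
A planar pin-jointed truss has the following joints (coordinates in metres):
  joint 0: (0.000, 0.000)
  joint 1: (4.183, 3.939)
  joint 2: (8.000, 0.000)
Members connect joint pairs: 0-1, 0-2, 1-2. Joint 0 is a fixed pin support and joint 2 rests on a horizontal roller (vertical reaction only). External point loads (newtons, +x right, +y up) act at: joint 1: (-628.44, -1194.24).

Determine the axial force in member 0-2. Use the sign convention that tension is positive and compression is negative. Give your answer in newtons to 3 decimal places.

N=3 nodes, M=3 members, R=3 reactions → 2N=6, M+R=6
member 0 (0-1): L=5.7457, (cx,cy)=(0.7280,0.6856)
member 1 (0-2): L=8.0000, (cx,cy)=(1.0000,0.0000)
member 2 (1-2): L=5.4850, (cx,cy)=(0.6959,-0.7181)
solve A·x = −loads:
  F[0-1] = -1282.5088 N (compression)
  F[0-2] = +305.2535 N (tension)
  F[1-2] = -438.6468 N (compression)
  Rx@0 = +628.4400 N
  Ry@0 = +879.2299 N
  Ry@2 = +315.0101 N

305.253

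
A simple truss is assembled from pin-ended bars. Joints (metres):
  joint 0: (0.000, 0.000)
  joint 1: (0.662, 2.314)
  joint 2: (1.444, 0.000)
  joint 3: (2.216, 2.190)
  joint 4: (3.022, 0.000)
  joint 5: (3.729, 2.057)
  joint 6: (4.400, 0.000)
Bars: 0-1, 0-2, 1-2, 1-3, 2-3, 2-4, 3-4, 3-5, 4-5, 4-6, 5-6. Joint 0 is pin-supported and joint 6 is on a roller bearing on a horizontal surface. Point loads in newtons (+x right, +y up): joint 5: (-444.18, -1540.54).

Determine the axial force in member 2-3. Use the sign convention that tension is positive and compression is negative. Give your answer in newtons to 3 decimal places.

N=7 nodes, M=11 members, R=3 reactions → 2N=14, M+R=14
member 0 (0-1): L=2.4068, (cx,cy)=(0.2751,0.9614)
member 1 (0-2): L=1.4440, (cx,cy)=(1.0000,0.0000)
member 2 (1-2): L=2.4426, (cx,cy)=(0.3202,-0.9474)
member 3 (1-3): L=1.5589, (cx,cy)=(0.9968,-0.0795)
member 4 (2-3): L=2.3221, (cx,cy)=(0.3325,0.9431)
member 5 (2-4): L=1.5780, (cx,cy)=(1.0000,0.0000)
member 6 (3-4): L=2.3336, (cx,cy)=(0.3454,-0.9385)
member 7 (3-5): L=1.5188, (cx,cy)=(0.9962,-0.0876)
member 8 (4-5): L=2.1751, (cx,cy)=(0.3250,0.9457)
member 9 (4-6): L=1.3780, (cx,cy)=(1.0000,0.0000)
member 10 (5-6): L=2.1637, (cx,cy)=(0.3101,-0.9507)
solve A·x = −loads:
  F[0-1] = -460.3420 N (compression)
  F[0-2] = -317.5628 N (compression)
  F[1-2] = +491.0834 N (tension)
  F[1-3] = -284.7424 N (compression)
  F[2-3] = -493.2951 N (compression)
  F[2-4] = +3.6610 N (tension)
  F[3-4] = +530.7284 N (tension)
  F[3-5] = -633.5818 N (compression)
  F[4-5] = -526.6655 N (compression)
  F[4-6] = +358.1560 N (tension)
  F[5-6] = -1154.8929 N (compression)
  Rx@0 = +444.1800 N
  Ry@0 = +442.5865 N
  Ry@6 = +1097.9535 N

-493.295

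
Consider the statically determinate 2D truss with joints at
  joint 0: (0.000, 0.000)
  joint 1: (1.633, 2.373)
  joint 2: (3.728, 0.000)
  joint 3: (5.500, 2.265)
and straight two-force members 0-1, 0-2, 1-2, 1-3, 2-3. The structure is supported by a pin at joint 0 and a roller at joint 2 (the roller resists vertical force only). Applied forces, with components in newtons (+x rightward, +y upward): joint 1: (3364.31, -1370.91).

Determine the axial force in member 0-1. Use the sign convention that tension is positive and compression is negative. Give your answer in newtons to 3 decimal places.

1664.380

N=4 nodes, M=5 members, R=3 reactions → 2N=8, M+R=8
member 0 (0-1): L=2.8806, (cx,cy)=(0.5669,0.8238)
member 1 (0-2): L=3.7280, (cx,cy)=(1.0000,0.0000)
member 2 (1-2): L=3.1655, (cx,cy)=(0.6618,-0.7497)
member 3 (1-3): L=3.8685, (cx,cy)=(0.9996,-0.0279)
member 4 (2-3): L=2.8758, (cx,cy)=(0.6162,0.7876)
solve A·x = −loads:
  F[0-1] = +1664.3802 N (tension)
  F[0-2] = +2420.7777 N (tension)
  F[1-2] = -3657.7000 N (compression)
  F[1-3] = +0.0000 N (tension)
  F[2-3] = -0.0000 N (compression)
  Rx@0 = -3364.3100 N
  Ry@0 = -1371.0974 N
  Ry@2 = +2742.0074 N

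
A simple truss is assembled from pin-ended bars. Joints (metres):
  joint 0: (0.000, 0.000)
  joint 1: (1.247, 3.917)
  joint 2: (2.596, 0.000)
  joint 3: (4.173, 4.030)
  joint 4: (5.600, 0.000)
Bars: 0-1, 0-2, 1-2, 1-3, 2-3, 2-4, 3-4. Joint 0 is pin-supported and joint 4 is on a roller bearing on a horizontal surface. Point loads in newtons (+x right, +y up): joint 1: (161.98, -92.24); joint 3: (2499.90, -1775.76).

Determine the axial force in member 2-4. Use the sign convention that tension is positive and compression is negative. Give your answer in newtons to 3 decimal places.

1152.978

N=5 nodes, M=7 members, R=3 reactions → 2N=10, M+R=10
member 0 (0-1): L=4.1107, (cx,cy)=(0.3034,0.9529)
member 1 (0-2): L=2.5960, (cx,cy)=(1.0000,0.0000)
member 2 (1-2): L=4.1428, (cx,cy)=(0.3256,-0.9455)
member 3 (1-3): L=2.9282, (cx,cy)=(0.9993,0.0386)
member 4 (2-3): L=4.3276, (cx,cy)=(0.3644,0.9312)
member 5 (2-4): L=3.0040, (cx,cy)=(1.0000,0.0000)
member 6 (3-4): L=4.2752, (cx,cy)=(0.3338,-0.9426)
solve A·x = −loads:
  F[0-1] = +1456.7791 N (tension)
  F[0-2] = +2219.9598 N (tension)
  F[1-2] = -1533.8705 N (compression)
  F[1-3] = +779.9895 N (tension)
  F[2-3] = +1557.3572 N (tension)
  F[2-4] = +1152.9780 N (tension)
  F[3-4] = -3454.2376 N (compression)
  Rx@0 = -2661.8800 N
  Ry@0 = -1388.1326 N
  Ry@4 = +3256.1326 N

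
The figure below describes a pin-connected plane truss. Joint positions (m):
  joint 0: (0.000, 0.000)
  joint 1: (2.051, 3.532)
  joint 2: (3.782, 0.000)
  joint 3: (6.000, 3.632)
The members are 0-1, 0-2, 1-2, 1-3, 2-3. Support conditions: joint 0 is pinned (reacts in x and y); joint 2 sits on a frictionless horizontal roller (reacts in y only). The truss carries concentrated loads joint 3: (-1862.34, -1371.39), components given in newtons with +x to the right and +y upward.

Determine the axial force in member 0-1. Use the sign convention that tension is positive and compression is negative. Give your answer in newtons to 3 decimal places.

N=4 nodes, M=5 members, R=3 reactions → 2N=8, M+R=8
member 0 (0-1): L=4.0843, (cx,cy)=(0.5022,0.8648)
member 1 (0-2): L=3.7820, (cx,cy)=(1.0000,0.0000)
member 2 (1-2): L=3.9334, (cx,cy)=(0.4401,-0.8980)
member 3 (1-3): L=3.9503, (cx,cy)=(0.9997,0.0253)
member 4 (2-3): L=4.2557, (cx,cy)=(0.5212,0.8534)
solve A·x = −loads:
  F[0-1] = -1138.1133 N (compression)
  F[0-2] = -1290.8193 N (compression)
  F[1-2] = +1066.6960 N (tension)
  F[1-3] = -1041.2869 N (compression)
  F[2-3] = -1576.0019 N (compression)
  Rx@0 = +1862.3400 N
  Ry@0 = +984.2083 N
  Ry@2 = +387.1817 N

-1138.113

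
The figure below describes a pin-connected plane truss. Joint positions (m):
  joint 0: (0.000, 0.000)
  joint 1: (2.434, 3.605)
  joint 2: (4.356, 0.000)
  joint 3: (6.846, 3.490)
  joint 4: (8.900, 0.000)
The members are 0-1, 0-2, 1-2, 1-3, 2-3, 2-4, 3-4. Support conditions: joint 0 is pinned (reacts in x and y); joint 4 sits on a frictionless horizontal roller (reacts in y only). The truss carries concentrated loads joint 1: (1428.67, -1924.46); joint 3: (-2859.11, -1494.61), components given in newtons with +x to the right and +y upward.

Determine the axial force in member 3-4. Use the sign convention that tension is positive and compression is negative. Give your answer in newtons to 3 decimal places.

-1315.259

N=5 nodes, M=7 members, R=3 reactions → 2N=10, M+R=10
member 0 (0-1): L=4.3498, (cx,cy)=(0.5596,0.8288)
member 1 (0-2): L=4.3560, (cx,cy)=(1.0000,0.0000)
member 2 (1-2): L=4.0854, (cx,cy)=(0.4705,-0.8824)
member 3 (1-3): L=4.4135, (cx,cy)=(0.9997,-0.0261)
member 4 (2-3): L=4.2872, (cx,cy)=(0.5808,0.8140)
member 5 (2-4): L=4.5440, (cx,cy)=(1.0000,0.0000)
member 6 (3-4): L=4.0496, (cx,cy)=(0.5072,-0.8618)
solve A·x = −loads:
  F[0-1] = -2757.7256 N (compression)
  F[0-2] = +112.7048 N (tension)
  F[1-2] = +503.9943 N (tension)
  F[1-3] = -3210.0145 N (compression)
  F[2-3] = -546.3249 N (compression)
  F[2-4] = +667.1183 N (tension)
  F[3-4] = -1315.2591 N (compression)
  Rx@0 = +1430.4400 N
  Ry@0 = +2285.5535 N
  Ry@4 = +1133.5165 N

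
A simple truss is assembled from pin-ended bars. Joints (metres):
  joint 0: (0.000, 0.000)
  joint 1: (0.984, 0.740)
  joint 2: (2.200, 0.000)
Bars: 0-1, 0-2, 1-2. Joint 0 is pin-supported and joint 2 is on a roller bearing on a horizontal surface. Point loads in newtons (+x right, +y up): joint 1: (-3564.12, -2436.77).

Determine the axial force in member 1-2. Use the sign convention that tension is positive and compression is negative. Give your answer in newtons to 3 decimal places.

N=3 nodes, M=3 members, R=3 reactions → 2N=6, M+R=6
member 0 (0-1): L=1.2312, (cx,cy)=(0.7992,0.6010)
member 1 (0-2): L=2.2000, (cx,cy)=(1.0000,0.0000)
member 2 (1-2): L=1.4235, (cx,cy)=(0.8543,-0.5199)
solve A·x = −loads:
  F[0-1] = -4235.5139 N (compression)
  F[0-2] = -179.0143 N (compression)
  F[1-2] = +209.5565 N (tension)
  Rx@0 = +3564.1200 N
  Ry@0 = +2545.7096 N
  Ry@2 = -108.9396 N

209.557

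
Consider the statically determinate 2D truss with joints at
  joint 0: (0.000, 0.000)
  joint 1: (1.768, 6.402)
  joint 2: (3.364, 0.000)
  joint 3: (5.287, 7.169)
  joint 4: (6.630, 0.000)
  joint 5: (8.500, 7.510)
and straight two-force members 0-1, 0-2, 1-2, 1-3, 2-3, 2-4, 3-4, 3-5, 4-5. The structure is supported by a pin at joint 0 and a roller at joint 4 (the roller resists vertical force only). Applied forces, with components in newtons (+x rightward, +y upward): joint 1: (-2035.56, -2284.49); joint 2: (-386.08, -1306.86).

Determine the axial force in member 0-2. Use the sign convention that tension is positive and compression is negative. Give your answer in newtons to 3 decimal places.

N=6 nodes, M=9 members, R=3 reactions → 2N=12, M+R=12
member 0 (0-1): L=6.6416, (cx,cy)=(0.2662,0.9639)
member 1 (0-2): L=3.3640, (cx,cy)=(1.0000,0.0000)
member 2 (1-2): L=6.5979, (cx,cy)=(0.2419,-0.9703)
member 3 (1-3): L=3.6016, (cx,cy)=(0.9771,0.2130)
member 4 (2-3): L=7.4224, (cx,cy)=(0.2591,0.9659)
member 5 (2-4): L=3.2660, (cx,cy)=(1.0000,0.0000)
member 6 (3-4): L=7.2937, (cx,cy)=(0.1841,-0.9829)
member 7 (3-5): L=3.2310, (cx,cy)=(0.9944,0.1055)
member 8 (4-5): L=7.7393, (cx,cy)=(0.2416,0.9704)
solve A·x = −loads:
  F[0-1] = -4445.0075 N (compression)
  F[0-2] = -1238.3827 N (compression)
  F[1-2] = +2136.7013 N (tension)
  F[1-3] = +343.3237 N (tension)
  F[2-3] = -793.4797 N (compression)
  F[2-4] = -129.8738 N (compression)
  F[3-4] = +705.3330 N (tension)
  F[3-5] = +0.0000 N (tension)
  F[4-5] = +0.0000 N (tension)
  Rx@0 = +2421.6400 N
  Ry@0 = +4284.6230 N
  Ry@4 = -693.2730 N

-1238.383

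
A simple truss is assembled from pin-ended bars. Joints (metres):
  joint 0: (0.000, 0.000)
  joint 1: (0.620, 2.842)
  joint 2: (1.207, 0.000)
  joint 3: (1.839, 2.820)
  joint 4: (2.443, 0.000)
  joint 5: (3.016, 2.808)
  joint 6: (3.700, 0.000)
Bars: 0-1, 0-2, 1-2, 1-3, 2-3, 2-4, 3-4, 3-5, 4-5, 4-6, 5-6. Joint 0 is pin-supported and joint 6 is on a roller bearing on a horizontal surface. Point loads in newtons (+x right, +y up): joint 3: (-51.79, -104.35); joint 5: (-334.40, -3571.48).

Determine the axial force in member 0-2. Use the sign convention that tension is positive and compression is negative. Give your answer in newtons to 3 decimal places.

N=7 nodes, M=11 members, R=3 reactions → 2N=14, M+R=14
member 0 (0-1): L=2.9088, (cx,cy)=(0.2131,0.9770)
member 1 (0-2): L=1.2070, (cx,cy)=(1.0000,0.0000)
member 2 (1-2): L=2.9020, (cx,cy)=(0.2023,-0.9793)
member 3 (1-3): L=1.2192, (cx,cy)=(0.9998,-0.0180)
member 4 (2-3): L=2.8900, (cx,cy)=(0.2187,0.9758)
member 5 (2-4): L=1.2360, (cx,cy)=(1.0000,0.0000)
member 6 (3-4): L=2.8840, (cx,cy)=(0.2094,-0.9778)
member 7 (3-5): L=1.1771, (cx,cy)=(0.9999,-0.0102)
member 8 (4-5): L=2.8659, (cx,cy)=(0.1999,0.9798)
member 9 (4-6): L=1.2570, (cx,cy)=(1.0000,0.0000)
member 10 (5-6): L=2.8901, (cx,cy)=(0.2367,-0.9716)
solve A·x = −loads:
  F[0-1] = -1029.6414 N (compression)
  F[0-2] = -166.7289 N (compression)
  F[1-2] = +1035.1180 N (tension)
  F[1-3] = -428.9096 N (compression)
  F[2-3] = -1038.8669 N (compression)
  F[2-4] = +269.8382 N (tension)
  F[3-4] = +930.4124 N (tension)
  F[3-5] = -799.1401 N (compression)
  F[4-5] = -928.5270 N (compression)
  F[4-6] = +650.3478 N (tension)
  F[5-6] = -2747.9164 N (compression)
  Rx@0 = +386.1900 N
  Ry@0 = +1005.9813 N
  Ry@6 = +2669.8487 N

-166.729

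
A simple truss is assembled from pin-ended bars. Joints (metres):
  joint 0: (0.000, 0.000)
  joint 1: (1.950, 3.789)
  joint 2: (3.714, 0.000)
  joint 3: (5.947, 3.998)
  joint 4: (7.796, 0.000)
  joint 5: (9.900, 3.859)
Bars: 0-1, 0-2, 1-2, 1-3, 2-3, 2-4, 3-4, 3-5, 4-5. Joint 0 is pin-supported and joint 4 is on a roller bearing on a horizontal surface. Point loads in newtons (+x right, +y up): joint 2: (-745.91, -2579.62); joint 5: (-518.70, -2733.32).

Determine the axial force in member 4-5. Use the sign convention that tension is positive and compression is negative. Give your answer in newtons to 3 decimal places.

-3075.004

N=6 nodes, M=9 members, R=3 reactions → 2N=12, M+R=12
member 0 (0-1): L=4.2613, (cx,cy)=(0.4576,0.8892)
member 1 (0-2): L=3.7140, (cx,cy)=(1.0000,0.0000)
member 2 (1-2): L=4.1795, (cx,cy)=(0.4221,-0.9066)
member 3 (1-3): L=4.0025, (cx,cy)=(0.9986,0.0522)
member 4 (2-3): L=4.5793, (cx,cy)=(0.4876,0.8731)
member 5 (2-4): L=4.0820, (cx,cy)=(1.0000,0.0000)
member 6 (3-4): L=4.4049, (cx,cy)=(0.4198,-0.9076)
member 7 (3-5): L=3.9554, (cx,cy)=(0.9994,-0.0351)
member 8 (4-5): L=4.3953, (cx,cy)=(0.4787,0.8780)
solve A·x = −loads:
  F[0-1] = -978.2021 N (compression)
  F[0-2] = -816.9823 N (compression)
  F[1-2] = +911.4099 N (tension)
  F[1-3] = -833.4345 N (compression)
  F[2-3] = +2008.3149 N (tension)
  F[2-4] = -665.7082 N (compression)
  F[3-4] = -1920.7811 N (compression)
  F[3-5] = +953.8711 N (tension)
  F[4-5] = -3075.0038 N (compression)
  Rx@0 = +1264.6100 N
  Ry@0 = +869.7751 N
  Ry@4 = +4443.1649 N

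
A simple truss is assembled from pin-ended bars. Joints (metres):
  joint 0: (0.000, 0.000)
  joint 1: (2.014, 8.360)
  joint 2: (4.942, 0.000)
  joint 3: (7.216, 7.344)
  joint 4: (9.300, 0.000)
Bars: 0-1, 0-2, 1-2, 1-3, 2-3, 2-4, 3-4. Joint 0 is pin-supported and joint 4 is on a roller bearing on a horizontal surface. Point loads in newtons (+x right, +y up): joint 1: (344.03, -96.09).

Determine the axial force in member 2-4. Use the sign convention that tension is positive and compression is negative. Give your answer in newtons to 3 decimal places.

N=5 nodes, M=7 members, R=3 reactions → 2N=10, M+R=10
member 0 (0-1): L=8.5992, (cx,cy)=(0.2342,0.9722)
member 1 (0-2): L=4.9420, (cx,cy)=(1.0000,0.0000)
member 2 (1-2): L=8.8579, (cx,cy)=(0.3306,-0.9438)
member 3 (1-3): L=5.3003, (cx,cy)=(0.9815,-0.1917)
member 4 (2-3): L=7.6880, (cx,cy)=(0.2958,0.9553)
member 5 (2-4): L=4.3580, (cx,cy)=(1.0000,0.0000)
member 6 (3-4): L=7.6340, (cx,cy)=(0.2730,-0.9620)
solve A·x = −loads:
  F[0-1] = +240.6702 N (tension)
  F[0-2] = +287.6630 N (tension)
  F[1-2] = -311.5038 N (compression)
  F[1-3] = -188.1846 N (compression)
  F[2-3] = +307.7647 N (tension)
  F[2-4] = +93.6626 N (tension)
  F[3-4] = -343.0982 N (compression)
  Rx@0 = -344.0300 N
  Ry@0 = -233.9762 N
  Ry@4 = +330.0662 N

93.663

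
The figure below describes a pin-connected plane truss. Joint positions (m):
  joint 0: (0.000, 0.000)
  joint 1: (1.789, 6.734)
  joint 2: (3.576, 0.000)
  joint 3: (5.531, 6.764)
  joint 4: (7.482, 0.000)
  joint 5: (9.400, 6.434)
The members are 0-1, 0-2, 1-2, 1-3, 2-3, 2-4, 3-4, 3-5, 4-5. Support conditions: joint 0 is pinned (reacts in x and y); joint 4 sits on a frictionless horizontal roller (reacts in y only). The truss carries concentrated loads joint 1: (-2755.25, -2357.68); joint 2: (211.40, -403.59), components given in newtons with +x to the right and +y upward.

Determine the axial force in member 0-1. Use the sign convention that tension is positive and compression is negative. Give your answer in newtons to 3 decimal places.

N=6 nodes, M=9 members, R=3 reactions → 2N=12, M+R=12
member 0 (0-1): L=6.9676, (cx,cy)=(0.2568,0.9665)
member 1 (0-2): L=3.5760, (cx,cy)=(1.0000,0.0000)
member 2 (1-2): L=6.9671, (cx,cy)=(0.2565,-0.9665)
member 3 (1-3): L=3.7421, (cx,cy)=(1.0000,0.0080)
member 4 (2-3): L=7.0409, (cx,cy)=(0.2777,0.9607)
member 5 (2-4): L=3.9060, (cx,cy)=(1.0000,0.0000)
member 6 (3-4): L=7.0398, (cx,cy)=(0.2771,-0.9608)
member 7 (3-5): L=3.8830, (cx,cy)=(0.9964,-0.0850)
member 8 (4-5): L=6.7138, (cx,cy)=(0.2857,0.9583)
solve A·x = −loads:
  F[0-1] = -4639.9909 N (compression)
  F[0-2] = -1352.4845 N (compression)
  F[1-2] = +2208.6390 N (tension)
  F[1-3] = +997.4179 N (tension)
  F[2-3] = -1802.0210 N (compression)
  F[2-4] = -497.0279 N (compression)
  F[3-4] = +1793.4149 N (tension)
  F[3-5] = -0.0000 N (compression)
  F[4-5] = +0.0000 N (tension)
  Rx@0 = +2543.8500 N
  Ry@0 = +4484.4357 N
  Ry@4 = -1723.1657 N

-4639.991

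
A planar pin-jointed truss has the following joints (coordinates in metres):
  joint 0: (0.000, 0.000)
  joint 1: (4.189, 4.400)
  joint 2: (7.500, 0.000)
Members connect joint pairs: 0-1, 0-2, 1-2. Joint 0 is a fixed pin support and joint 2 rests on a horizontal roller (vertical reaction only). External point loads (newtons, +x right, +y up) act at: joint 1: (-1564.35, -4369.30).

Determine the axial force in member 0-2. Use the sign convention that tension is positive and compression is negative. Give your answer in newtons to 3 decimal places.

N=3 nodes, M=3 members, R=3 reactions → 2N=6, M+R=6
member 0 (0-1): L=6.0752, (cx,cy)=(0.6895,0.7243)
member 1 (0-2): L=7.5000, (cx,cy)=(1.0000,0.0000)
member 2 (1-2): L=5.5066, (cx,cy)=(0.6013,-0.7990)
solve A·x = −loads:
  F[0-1] = -3930.4327 N (compression)
  F[0-2] = +1145.7924 N (tension)
  F[1-2] = -1905.5960 N (compression)
  Rx@0 = +1564.3500 N
  Ry@0 = +2846.6523 N
  Ry@2 = +1522.6477 N

1145.792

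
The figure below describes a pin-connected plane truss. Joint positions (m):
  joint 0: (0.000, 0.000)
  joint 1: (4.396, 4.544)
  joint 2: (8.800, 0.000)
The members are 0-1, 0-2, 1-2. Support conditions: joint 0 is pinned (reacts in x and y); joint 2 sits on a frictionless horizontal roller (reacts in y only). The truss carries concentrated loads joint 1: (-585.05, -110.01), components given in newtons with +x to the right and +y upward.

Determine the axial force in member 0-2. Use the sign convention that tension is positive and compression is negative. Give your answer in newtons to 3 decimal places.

-239.529

N=3 nodes, M=3 members, R=3 reactions → 2N=6, M+R=6
member 0 (0-1): L=6.3224, (cx,cy)=(0.6953,0.7187)
member 1 (0-2): L=8.8000, (cx,cy)=(1.0000,0.0000)
member 2 (1-2): L=6.3280, (cx,cy)=(0.6960,-0.7181)
solve A·x = −loads:
  F[0-1] = -496.9340 N (compression)
  F[0-2] = -239.5291 N (compression)
  F[1-2] = +344.1716 N (tension)
  Rx@0 = +585.0500 N
  Ry@0 = +357.1535 N
  Ry@2 = -247.1435 N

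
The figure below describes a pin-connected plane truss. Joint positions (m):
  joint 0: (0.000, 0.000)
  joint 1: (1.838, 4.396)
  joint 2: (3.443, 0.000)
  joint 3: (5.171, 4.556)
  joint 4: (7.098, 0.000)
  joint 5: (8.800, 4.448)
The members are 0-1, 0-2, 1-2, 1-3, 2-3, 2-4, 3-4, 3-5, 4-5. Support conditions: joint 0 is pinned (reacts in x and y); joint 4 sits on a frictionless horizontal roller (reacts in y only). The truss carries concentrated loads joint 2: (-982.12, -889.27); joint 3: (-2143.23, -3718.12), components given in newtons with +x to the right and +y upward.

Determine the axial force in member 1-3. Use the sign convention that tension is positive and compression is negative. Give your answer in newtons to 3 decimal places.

-2190.842

N=6 nodes, M=9 members, R=3 reactions → 2N=12, M+R=12
member 0 (0-1): L=4.7648, (cx,cy)=(0.3857,0.9226)
member 1 (0-2): L=3.4430, (cx,cy)=(1.0000,0.0000)
member 2 (1-2): L=4.6798, (cx,cy)=(0.3430,-0.9393)
member 3 (1-3): L=3.3368, (cx,cy)=(0.9988,0.0479)
member 4 (2-3): L=4.8727, (cx,cy)=(0.3546,0.9350)
member 5 (2-4): L=3.6550, (cx,cy)=(1.0000,0.0000)
member 6 (3-4): L=4.9468, (cx,cy)=(0.3895,-0.9210)
member 7 (3-5): L=3.6306, (cx,cy)=(0.9996,-0.0297)
member 8 (4-5): L=4.7625, (cx,cy)=(0.3574,0.9340)
solve A·x = −loads:
  F[0-1] = -3081.5006 N (compression)
  F[0-2] = -1936.6683 N (compression)
  F[1-2] = +2914.7355 N (tension)
  F[1-3] = -2190.8420 N (compression)
  F[2-3] = -1977.1895 N (compression)
  F[2-4] = +746.2617 N (tension)
  F[3-4] = -1915.7135 N (compression)
  F[3-5] = +0.0000 N (tension)
  F[4-5] = -0.0000 N (compression)
  Rx@0 = +3125.3500 N
  Ry@0 = +2843.0058 N
  Ry@4 = +1764.3842 N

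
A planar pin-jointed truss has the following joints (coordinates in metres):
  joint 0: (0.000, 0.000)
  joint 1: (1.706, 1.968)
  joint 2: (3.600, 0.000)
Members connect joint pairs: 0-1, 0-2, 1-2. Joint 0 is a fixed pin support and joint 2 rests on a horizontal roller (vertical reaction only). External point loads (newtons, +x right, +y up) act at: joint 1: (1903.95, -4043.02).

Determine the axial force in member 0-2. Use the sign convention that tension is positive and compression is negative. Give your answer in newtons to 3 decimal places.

2845.589

N=3 nodes, M=3 members, R=3 reactions → 2N=6, M+R=6
member 0 (0-1): L=2.6045, (cx,cy)=(0.6550,0.7556)
member 1 (0-2): L=3.6000, (cx,cy)=(1.0000,0.0000)
member 2 (1-2): L=2.7313, (cx,cy)=(0.6934,-0.7205)
solve A·x = −loads:
  F[0-1] = -1437.5767 N (compression)
  F[0-2] = +2845.5890 N (tension)
  F[1-2] = -4103.6392 N (compression)
  Rx@0 = -1903.9500 N
  Ry@0 = +1086.2517 N
  Ry@2 = +2956.7683 N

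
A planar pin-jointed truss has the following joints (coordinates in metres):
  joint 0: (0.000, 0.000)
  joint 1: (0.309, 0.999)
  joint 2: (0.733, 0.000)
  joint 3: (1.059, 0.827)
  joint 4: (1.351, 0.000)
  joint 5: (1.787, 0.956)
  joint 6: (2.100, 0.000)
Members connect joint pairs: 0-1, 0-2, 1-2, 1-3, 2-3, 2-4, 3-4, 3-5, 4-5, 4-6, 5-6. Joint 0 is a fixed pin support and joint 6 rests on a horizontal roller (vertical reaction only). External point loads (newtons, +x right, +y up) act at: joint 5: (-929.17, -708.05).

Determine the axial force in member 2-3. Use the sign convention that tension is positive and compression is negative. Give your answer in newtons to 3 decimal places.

-674.012

N=7 nodes, M=11 members, R=3 reactions → 2N=14, M+R=14
member 0 (0-1): L=1.0457, (cx,cy)=(0.2955,0.9553)
member 1 (0-2): L=0.7330, (cx,cy)=(1.0000,0.0000)
member 2 (1-2): L=1.0853, (cx,cy)=(0.3907,-0.9205)
member 3 (1-3): L=0.7695, (cx,cy)=(0.9747,-0.2235)
member 4 (2-3): L=0.8889, (cx,cy)=(0.3667,0.9303)
member 5 (2-4): L=0.6180, (cx,cy)=(1.0000,0.0000)
member 6 (3-4): L=0.8770, (cx,cy)=(0.3329,-0.9429)
member 7 (3-5): L=0.7393, (cx,cy)=(0.9847,0.1745)
member 8 (4-5): L=1.0507, (cx,cy)=(0.4149,0.9098)
member 9 (4-6): L=0.7490, (cx,cy)=(1.0000,0.0000)
member 10 (5-6): L=1.0059, (cx,cy)=(0.3112,-0.9504)
solve A·x = −loads:
  F[0-1] = -553.2320 N (compression)
  F[0-2] = -765.6918 N (compression)
  F[1-2] = +681.1917 N (tension)
  F[1-3] = -440.7670 N (compression)
  F[2-3] = -674.0121 N (compression)
  F[2-4] = -252.3746 N (compression)
  F[3-4] = +407.8072 N (tension)
  F[3-5] = -825.2289 N (compression)
  F[4-5] = -422.6449 N (compression)
  F[4-6] = +58.7770 N (tension)
  F[5-6] = -188.9003 N (compression)
  Rx@0 = +929.1700 N
  Ry@0 = +528.5267 N
  Ry@6 = +179.5233 N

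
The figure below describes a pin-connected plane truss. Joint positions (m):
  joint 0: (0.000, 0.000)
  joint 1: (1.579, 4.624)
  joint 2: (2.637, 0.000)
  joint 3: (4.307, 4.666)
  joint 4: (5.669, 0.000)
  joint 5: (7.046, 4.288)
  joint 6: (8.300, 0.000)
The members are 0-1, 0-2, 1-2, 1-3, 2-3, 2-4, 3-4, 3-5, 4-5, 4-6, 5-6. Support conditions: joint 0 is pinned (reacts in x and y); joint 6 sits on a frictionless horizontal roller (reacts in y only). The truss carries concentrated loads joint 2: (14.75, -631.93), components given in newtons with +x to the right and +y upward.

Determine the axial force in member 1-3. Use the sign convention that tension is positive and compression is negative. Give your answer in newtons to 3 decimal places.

-245.050

N=7 nodes, M=11 members, R=3 reactions → 2N=14, M+R=14
member 0 (0-1): L=4.8862, (cx,cy)=(0.3232,0.9463)
member 1 (0-2): L=2.6370, (cx,cy)=(1.0000,0.0000)
member 2 (1-2): L=4.7435, (cx,cy)=(0.2230,-0.9748)
member 3 (1-3): L=2.7283, (cx,cy)=(0.9999,0.0154)
member 4 (2-3): L=4.9559, (cx,cy)=(0.3370,0.9415)
member 5 (2-4): L=3.0320, (cx,cy)=(1.0000,0.0000)
member 6 (3-4): L=4.8607, (cx,cy)=(0.2802,-0.9599)
member 7 (3-5): L=2.7650, (cx,cy)=(0.9906,-0.1367)
member 8 (4-5): L=4.5037, (cx,cy)=(0.3058,0.9521)
member 9 (4-6): L=2.6310, (cx,cy)=(1.0000,0.0000)
member 10 (5-6): L=4.4676, (cx,cy)=(0.2807,-0.9598)
solve A·x = −loads:
  F[0-1] = -455.6043 N (compression)
  F[0-2] = +161.9818 N (tension)
  F[1-2] = +438.4313 N (tension)
  F[1-3] = -245.0496 N (compression)
  F[2-3] = +217.2495 N (tension)
  F[2-4] = +171.8128 N (tension)
  F[3-4] = -192.1909 N (compression)
  F[3-5] = -119.0779 N (compression)
  F[4-5] = +193.7711 N (tension)
  F[4-6] = +58.7143 N (tension)
  F[5-6] = -209.1802 N (compression)
  Rx@0 = -14.7500 N
  Ry@0 = +431.1590 N
  Ry@6 = +200.7710 N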